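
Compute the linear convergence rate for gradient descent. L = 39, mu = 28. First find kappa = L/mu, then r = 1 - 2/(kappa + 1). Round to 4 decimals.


Step 1: Compute the condition number.
kappa = L/mu = 39/28 = 1.3929
Step 2: Compute the convergence rate.
r = 1 - 2/(kappa + 1) = 1 - 2*mu/(L + mu) = (L - mu)/(L + mu) = 11/67 = 0.1642


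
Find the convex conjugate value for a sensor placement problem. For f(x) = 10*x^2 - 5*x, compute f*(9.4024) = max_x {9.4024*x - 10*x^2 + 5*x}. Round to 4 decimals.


f*(y) = sup_x {y*x - a*x^2 - b*x} = sup_x {(y-b)*x - a*x^2}
FOC: (y - b) - 2a*x = 0 => x* = (y - b)/(2a)
x* = (9.4024 + 5)/(2*10) = 0.7201
f*(9.4024) = (y-b)^2/(4a) = (9.4024 + 5)^2/(4*10)
= 207.4291/40 = 5.1857


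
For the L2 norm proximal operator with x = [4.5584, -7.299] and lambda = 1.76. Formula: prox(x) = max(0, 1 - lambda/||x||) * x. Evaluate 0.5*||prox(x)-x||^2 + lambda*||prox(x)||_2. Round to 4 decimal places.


Step 1: Compute ||x||.
||x|| = 8.6055
Step 2: Compute scaling factor.
scale = max(0, 1 - 1.76/8.6055) = 0.7955
Step 3: prox(x) = [3.6261, -5.8062]
||prox(x)|| = 6.8455
Step 4: Proximal objective.
0.5*||prox-x||^2 = 1.5488
lambda*||prox|| = 12.0481
Total = 13.5969


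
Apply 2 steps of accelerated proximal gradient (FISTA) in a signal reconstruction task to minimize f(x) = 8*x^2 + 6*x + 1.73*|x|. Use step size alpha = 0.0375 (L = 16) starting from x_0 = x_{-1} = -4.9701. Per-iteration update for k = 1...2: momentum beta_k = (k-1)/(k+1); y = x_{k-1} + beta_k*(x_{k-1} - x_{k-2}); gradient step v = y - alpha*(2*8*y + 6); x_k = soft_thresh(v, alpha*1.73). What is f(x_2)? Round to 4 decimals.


FISTA on f(x) = 8*x^2 + 6*x + 1.73*|x|
L = 16, alpha = 0.0375
Iteration 1: beta = 0.0, y = -4.9701 + 0.0*(-4.9701 + 4.9701) = -4.9701
  grad(y) = -73.5216, v = y - alpha*grad = -2.213
  prox(v) = soft_thresh(-2.213, 0.0649) = -2.1482
Iteration 2: beta = 0.3333, y = -2.1482 + 0.3333*(-2.1482 + 4.9701) = -1.2075
  grad(y) = -13.3203, v = y - alpha*grad = -0.708
  prox(v) = soft_thresh(-0.708, 0.0649) = -0.6431
f(x_2) = 8*(-0.6431)^2 + 6*(-0.6431) + 1.73*|-0.6431| = 0.5628


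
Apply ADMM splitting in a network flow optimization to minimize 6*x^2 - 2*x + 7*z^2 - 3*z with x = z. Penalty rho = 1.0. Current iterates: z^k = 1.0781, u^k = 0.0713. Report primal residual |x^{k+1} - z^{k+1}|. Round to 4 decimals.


ADMM iteration with rho = 1.0, z^k = 1.0781, u^k = 0.0713
Step 1: x-update.
Minimize 6*x^2 - 2*x + (1.0/2)*(x - 1.0781 + 0.0713)^2
FOC: (2*6 + 1.0)*x = 2 + 1.0*(1.0781 - 0.0713)
x^{k+1} = 0.2313
Step 2: z-update.
Minimize 7*z^2 - 3*z + (1.0/2)*(0.2313 - z + 0.0713)^2
FOC: (2*7 + 1.0)*z = 3 + 1.0*(0.2313 + 0.0713)
z^{k+1} = 0.2202
Step 3: u-update.
u^{k+1} = 0.0713 + 0.2313 - 0.2202 = 0.0824
Step 4: Primal residual = |0.2313 - 0.2202| = 0.0111


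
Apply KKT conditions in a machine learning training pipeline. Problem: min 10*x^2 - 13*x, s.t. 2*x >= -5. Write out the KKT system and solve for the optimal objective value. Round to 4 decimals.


Step 1: Try lambda = 0 (constraint inactive).
Stationarity: 2*10*x - 13 = 0
x* = 13/(2*10) = 0.65
Check constraint: 2*0.65 = 1.3 >= -5 -- satisfied.
Step 2: Compute optimal value.
f(x*) = 10*0.65^2 - 13*0.65 = -4.225


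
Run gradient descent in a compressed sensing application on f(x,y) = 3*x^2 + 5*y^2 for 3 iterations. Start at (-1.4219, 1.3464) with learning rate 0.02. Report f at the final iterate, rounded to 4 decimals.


Gradient descent on f(x,y) = 3*x^2 + 5*y^2.
Starting point: (-1.4219, 1.3464), alpha = 0.02
Step 1: grad_x = 2*3*-1.4219 = -8.5314, grad_y = 2*5*1.3464 = 13.464
  x_1 = -1.4219 - 0.02*-8.5314 = -1.2513
  y_1 = 1.3464 - 0.02*13.464 = 1.0771
Step 2: grad_x = 2*3*-1.2513 = -7.5076, grad_y = 2*5*1.0771 = 10.7712
  x_2 = -1.2513 - 0.02*-7.5076 = -1.1011
  y_2 = 1.0771 - 0.02*10.7712 = 0.8617
Step 3: grad_x = 2*3*-1.1011 = -6.6067, grad_y = 2*5*0.8617 = 8.617
  x_3 = -1.1011 - 0.02*-6.6067 = -0.969
  y_3 = 0.8617 - 0.02*8.617 = 0.6894
f(-0.969, 0.6894) = 3*(-0.969)^2 + 5*0.6894^2 = 5.1929


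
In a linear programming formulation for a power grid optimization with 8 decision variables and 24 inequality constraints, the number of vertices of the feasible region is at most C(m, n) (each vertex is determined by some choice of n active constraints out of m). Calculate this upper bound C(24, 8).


Each vertex corresponds to some choice of n active constraints out of m, so the number of vertices is at most C(m, n) = m! / (n!(m-n)!).
m = 24, n = 8
Numerator: 24 * 23 * 22 * 21 * 20 * 19 * 18 * 17
Denominator: 8! = 40320
C(24, 8) = 735471


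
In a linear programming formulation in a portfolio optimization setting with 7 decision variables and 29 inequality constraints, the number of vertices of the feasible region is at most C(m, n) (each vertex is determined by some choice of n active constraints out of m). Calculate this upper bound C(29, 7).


Each vertex corresponds to some choice of n active constraints out of m, so the number of vertices is at most C(m, n) = m! / (n!(m-n)!).
m = 29, n = 7
Numerator: 29 * 28 * 27 * 26 * 25 * 24 * 23
Denominator: 7! = 5040
C(29, 7) = 1560780


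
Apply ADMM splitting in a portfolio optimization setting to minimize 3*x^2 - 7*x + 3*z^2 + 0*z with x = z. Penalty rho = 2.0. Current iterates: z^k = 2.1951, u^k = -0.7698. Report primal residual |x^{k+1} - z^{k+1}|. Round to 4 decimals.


ADMM iteration with rho = 2.0, z^k = 2.1951, u^k = -0.7698
Step 1: x-update.
Minimize 3*x^2 - 7*x + (2.0/2)*(x - 2.1951 - 0.7698)^2
FOC: (2*3 + 2.0)*x = 7 + 2.0*(2.1951 + 0.7698)
x^{k+1} = 1.6162
Step 2: z-update.
Minimize 3*z^2 + 0*z + (2.0/2)*(1.6162 - z - 0.7698)^2
FOC: (2*3 + 2.0)*z = 0 + 2.0*(1.6162 - 0.7698)
z^{k+1} = 0.2116
Step 3: u-update.
u^{k+1} = -0.7698 + 1.6162 - 0.2116 = 0.6348
Step 4: Primal residual = |1.6162 - 0.2116| = 1.4046


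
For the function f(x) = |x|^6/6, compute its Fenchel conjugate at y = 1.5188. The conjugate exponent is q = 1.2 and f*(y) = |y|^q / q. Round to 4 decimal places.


The conjugate exponent q satisfies 1/p + 1/q = 1.
p = 6, so q = 6/(6 - 1) = 1.2
|y|^q = 1.5188^1.2 = 1.6512
f*(1.5188) = 1.6512 / 1.2 = 1.376


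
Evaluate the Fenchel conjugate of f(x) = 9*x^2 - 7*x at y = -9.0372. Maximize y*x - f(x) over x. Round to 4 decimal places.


f*(y) = sup_x {y*x - a*x^2 - b*x} = sup_x {(y-b)*x - a*x^2}
FOC: (y - b) - 2a*x = 0 => x* = (y - b)/(2a)
x* = (-9.0372 + 7)/(2*9) = -0.1132
f*(-9.0372) = (y-b)^2/(4a) = (-9.0372 + 7)^2/(4*9)
= 4.1502/36 = 0.1153


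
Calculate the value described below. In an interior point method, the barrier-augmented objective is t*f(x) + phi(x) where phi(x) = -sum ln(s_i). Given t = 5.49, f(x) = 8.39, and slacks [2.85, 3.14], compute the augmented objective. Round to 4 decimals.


Step 1: Compute log-barrier.
ln values: [1.0473, 1.1442]
phi = -(1.0473 + 1.1442) = -2.1915
Step 2: Compute augmented objective.
t*f(x) = 5.49*8.39 = 46.0611
Total = 46.0611 - 2.1915 = 43.8696


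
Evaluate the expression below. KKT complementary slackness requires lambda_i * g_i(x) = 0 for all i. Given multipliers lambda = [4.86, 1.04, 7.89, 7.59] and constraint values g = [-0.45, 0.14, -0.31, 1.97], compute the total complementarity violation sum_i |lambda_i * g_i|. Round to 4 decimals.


KKT complementary slackness check:
lambda_1 * g_1 = 4.86 * -0.45 = -2.187
lambda_2 * g_2 = 1.04 * 0.14 = 0.1456
lambda_3 * g_3 = 7.89 * -0.31 = -2.4459
lambda_4 * g_4 = 7.59 * 1.97 = 14.9523
Total violation = 2.187 + 0.1456 + 2.4459 + 14.9523 = 19.7308


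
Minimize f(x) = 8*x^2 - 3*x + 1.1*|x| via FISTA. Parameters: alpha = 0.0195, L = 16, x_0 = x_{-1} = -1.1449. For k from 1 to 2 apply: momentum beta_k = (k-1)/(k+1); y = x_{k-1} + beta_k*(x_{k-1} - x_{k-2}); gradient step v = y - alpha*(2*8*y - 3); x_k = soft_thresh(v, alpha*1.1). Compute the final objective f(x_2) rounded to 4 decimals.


FISTA on f(x) = 8*x^2 - 3*x + 1.1*|x|
L = 16, alpha = 0.0195
Iteration 1: beta = 0.0, y = -1.1449 + 0.0*(-1.1449 + 1.1449) = -1.1449
  grad(y) = -21.3184, v = y - alpha*grad = -0.7292
  prox(v) = soft_thresh(-0.7292, 0.0215) = -0.7077
Iteration 2: beta = 0.3333, y = -0.7077 + 0.3333*(-0.7077 + 1.1449) = -0.562
  grad(y) = -11.9923, v = y - alpha*grad = -0.3282
  prox(v) = soft_thresh(-0.3282, 0.0215) = -0.3067
f(x_2) = 8*(-0.3067)^2 - 3*(-0.3067) + 1.1*|-0.3067| = 2.0102


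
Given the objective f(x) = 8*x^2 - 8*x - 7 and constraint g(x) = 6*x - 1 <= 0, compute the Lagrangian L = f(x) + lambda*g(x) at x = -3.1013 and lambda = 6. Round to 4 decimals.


Step 1: Evaluate f(x).
f(-3.1013) = 8*(-3.1013)^2 - 8*(-3.1013) - 7 = 94.7549
Step 2: Evaluate g(x).
g(-3.1013) = 6*-3.1013 - 1 = -19.6078
Step 3: Compute Lagrangian.
L = 94.7549 + 6*-19.6078 = -22.8919


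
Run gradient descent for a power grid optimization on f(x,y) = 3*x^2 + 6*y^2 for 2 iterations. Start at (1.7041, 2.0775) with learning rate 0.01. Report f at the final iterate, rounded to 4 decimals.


Gradient descent on f(x,y) = 3*x^2 + 6*y^2.
Starting point: (1.7041, 2.0775), alpha = 0.01
Step 1: grad_x = 2*3*1.7041 = 10.2246, grad_y = 2*6*2.0775 = 24.93
  x_1 = 1.7041 - 0.01*10.2246 = 1.6019
  y_1 = 2.0775 - 0.01*24.93 = 1.8282
Step 2: grad_x = 2*3*1.6019 = 9.6111, grad_y = 2*6*1.8282 = 21.9384
  x_2 = 1.6019 - 0.01*9.6111 = 1.5057
  y_2 = 1.8282 - 0.01*21.9384 = 1.6088
f(1.5057, 1.6088) = 3*1.5057^2 + 6*1.6088^2 = 22.3315


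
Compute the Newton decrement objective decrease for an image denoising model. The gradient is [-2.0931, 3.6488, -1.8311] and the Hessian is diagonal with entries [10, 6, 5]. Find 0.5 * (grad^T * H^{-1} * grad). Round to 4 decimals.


Step 1: H is diagonal, so H^(-1) * g = [-0.2093, 0.6081, -0.3662].
Step 2: g^T H^(-1) g = sum_i g_i^2 / H_ii
  = (-2.0931)^2/10 + (3.6488)^2/6 + (-1.8311)^2/5
  = 0.4381 + 2.219 + 0.6706 = 3.3276
Step 3: Objective decrease = 0.5 * g^T H^(-1) g = 1.6638


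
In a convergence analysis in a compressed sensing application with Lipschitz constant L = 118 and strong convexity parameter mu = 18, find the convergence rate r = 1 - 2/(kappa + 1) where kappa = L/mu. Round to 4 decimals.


Step 1: Compute the condition number.
kappa = L/mu = 118/18 = 6.5556
Step 2: Compute the convergence rate.
r = 1 - 2/(kappa + 1) = 1 - 2*mu/(L + mu) = (L - mu)/(L + mu) = 100/136 = 0.7353


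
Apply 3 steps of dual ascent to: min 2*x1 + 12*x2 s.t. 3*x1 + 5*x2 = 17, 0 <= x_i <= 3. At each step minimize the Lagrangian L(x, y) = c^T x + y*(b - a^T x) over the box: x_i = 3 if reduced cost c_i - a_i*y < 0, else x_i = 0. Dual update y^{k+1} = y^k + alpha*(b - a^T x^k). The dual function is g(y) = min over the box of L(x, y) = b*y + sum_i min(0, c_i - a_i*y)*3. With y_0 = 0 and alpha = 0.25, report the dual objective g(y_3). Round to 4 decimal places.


Dual ascent for LP: min 2*x1 + 12*x2, 3*x1 + 5*x2 = 17, 0 <= x_i <= 3
Step 1: y^k = 0.0, reduced costs: (2.0, 12.0)
  x^k = (0.0, 0.0), subgradient = b - a^T x = 17.0
  y^{k+1} = 0.0 + 0.25*17.0 = 4.25
Step 2: y^k = 4.25, reduced costs: (-10.75, -9.25)
  x^k = (3.0, 3.0), subgradient = b - a^T x = -7.0
  y^{k+1} = 4.25 + 0.25*-7.0 = 2.5
Step 3: y^k = 2.5, reduced costs: (-5.5, -0.5)
  x^k = (3.0, 3.0), subgradient = b - a^T x = -7.0
  y^{k+1} = 2.5 + 0.25*-7.0 = 0.75
Dual objective at y_3 = 0.75: reduced costs (-0.25, 8.25), box minimizer x = (3.0, 0.0)
g(y_3) = b*y + (c1 - a1*y)*x1 + (c2 - a2*y)*x2 = 17*0.75 + (-0.25)*3.0 + 8.25*0.0 = 12.75 - 0.75 + 0.0 = 12.0


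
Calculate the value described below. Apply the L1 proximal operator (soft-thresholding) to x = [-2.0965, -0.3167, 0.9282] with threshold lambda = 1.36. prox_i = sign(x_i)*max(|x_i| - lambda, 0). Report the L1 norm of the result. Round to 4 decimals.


Soft-thresholding with lambda = 1.36:
prox(-2.0965) = sign(-2.0965)*max(|-2.0965| - 1.36, 0) = -0.7365
prox(-0.3167) = sign(-0.3167)*max(|-0.3167| - 1.36, 0) = 0.0
prox(0.9282) = sign(0.9282)*max(|0.9282| - 1.36, 0) = 0.0
prox(x) = [-0.7365, 0.0, 0.0]
||prox(x)||_1 = 0.7365 + 0.0 + 0.0 = 0.7365


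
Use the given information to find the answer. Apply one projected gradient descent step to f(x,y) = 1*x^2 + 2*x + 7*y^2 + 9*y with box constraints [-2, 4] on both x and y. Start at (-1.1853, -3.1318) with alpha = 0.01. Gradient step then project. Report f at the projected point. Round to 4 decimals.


Step 1: Compute gradient at (-1.1853, -3.1318).
grad_x = 2*1*-1.1853 + 2 = -0.3706
grad_y = 2*7*-3.1318 + 9 = -34.8452
Step 2: Gradient step.
x_raw = -1.1853 - 0.01*-0.3706 = -1.1816
y_raw = -3.1318 - 0.01*-34.8452 = -2.7833
Step 3: Project onto [-2, 4].
x_proj = clip(-1.1816) = -1.1816
y_proj = clip(-2.7833) = -2.0
Step 4: Evaluate f.
f(-1.1816, -2.0) = 9.033


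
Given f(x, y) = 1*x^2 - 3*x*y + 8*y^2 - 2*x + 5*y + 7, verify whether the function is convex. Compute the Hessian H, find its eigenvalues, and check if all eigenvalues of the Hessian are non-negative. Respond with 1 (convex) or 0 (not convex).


The Hessian of f(x,y) = 1*x^2 - 3*x*y + 8*y^2 - 2*x + 5*y + 7 is:
H = [[2, -3], [-3, 16]]
Trace = 2 + 16 = 18
Determinant = 2*16 - (-3)^2 = 23
Discriminant = (18)^2 - 4*23 = 232.0
Eigenvalues: lambda_1 = 1.3842, lambda_2 = 16.6158
The function is convex.

1


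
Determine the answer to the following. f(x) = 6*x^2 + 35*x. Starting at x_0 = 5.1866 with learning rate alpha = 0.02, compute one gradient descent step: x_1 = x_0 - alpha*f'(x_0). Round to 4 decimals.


We compute the gradient at x_0 and apply the update.
f'(x) = 12*x + 35
f'(5.1866) = 12*5.1866 + 35 = 97.2392
x_1 = 5.1866 - 0.02*97.2392 = 3.2418


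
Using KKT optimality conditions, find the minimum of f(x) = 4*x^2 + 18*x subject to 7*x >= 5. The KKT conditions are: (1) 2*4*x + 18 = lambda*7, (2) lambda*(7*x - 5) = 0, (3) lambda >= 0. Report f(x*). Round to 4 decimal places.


Step 1: Try lambda = 0 (constraint inactive).
x_unc = -18/(2*4) = -2.25
Check: 7*-2.25 = -15.75 < 5 -- violated!
Step 2: Constraint must be active: 7*x = 5
x* = 5/7 = 0.7143 (rounded; the exact value 5/7 is used below)
lambda = (2*4*(5/7) + 18)/7 = 3.3878
Step 3: Compute optimal value.
f(x*) = 4*(5/7)^2 + 18*(5/7) = 14.898


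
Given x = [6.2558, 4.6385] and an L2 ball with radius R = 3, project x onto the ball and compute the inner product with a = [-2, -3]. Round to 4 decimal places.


Step 1: Compute ||x|| (intermediates to 6 decimals).
||x|| = sqrt(6.2558^2 + 4.6385^2) = 7.787857
Step 2: Project.
Since ||x|| > R, scale = R/||x|| = 3/7.787857 = 0.385215, proj(x) = scale * x
proj(x) = [2.409828, 1.78682]
Step 3: Dot product.
a^T * proj(x) = -2*2.409828 - 3*1.78682 = -10.1801


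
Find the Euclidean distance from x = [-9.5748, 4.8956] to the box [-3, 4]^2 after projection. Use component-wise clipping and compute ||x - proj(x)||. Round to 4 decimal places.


Project each component onto [-3, 4].
clip(-9.5748) = -3.0, clip(4.8956) = 4.0
Projection = [-3.0, 4.0]
Squared diffs: [43.228, 0.8021]
Distance = sqrt(44.0301) = 6.6355


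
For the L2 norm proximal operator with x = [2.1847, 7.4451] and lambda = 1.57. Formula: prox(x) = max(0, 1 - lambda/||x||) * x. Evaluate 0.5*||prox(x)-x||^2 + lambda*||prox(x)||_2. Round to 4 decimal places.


Step 1: Compute ||x||.
||x|| = 7.759
Step 2: Compute scaling factor.
scale = max(0, 1 - 1.57/7.759) = 0.7977
Step 3: prox(x) = [1.7426, 5.9386]
||prox(x)|| = 6.189
Step 4: Proximal objective.
0.5*||prox-x||^2 = 1.2325
lambda*||prox|| = 9.7167
Total = 10.9492


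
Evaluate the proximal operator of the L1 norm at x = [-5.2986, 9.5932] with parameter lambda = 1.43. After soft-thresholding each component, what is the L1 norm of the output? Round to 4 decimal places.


Soft-thresholding with lambda = 1.43:
prox(-5.2986) = sign(-5.2986)*max(|-5.2986| - 1.43, 0) = -3.8686
prox(9.5932) = sign(9.5932)*max(|9.5932| - 1.43, 0) = 8.1632
prox(x) = [-3.8686, 8.1632]
||prox(x)||_1 = 3.8686 + 8.1632 = 12.0318


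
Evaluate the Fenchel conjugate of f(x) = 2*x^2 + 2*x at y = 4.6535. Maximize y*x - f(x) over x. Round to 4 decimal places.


f*(y) = sup_x {y*x - a*x^2 - b*x} = sup_x {(y-b)*x - a*x^2}
FOC: (y - b) - 2a*x = 0 => x* = (y - b)/(2a)
x* = (4.6535 - 2)/(2*2) = 0.6634
f*(4.6535) = (y-b)^2/(4a) = (4.6535 - 2)^2/(4*2)
= 7.0411/8 = 0.8801


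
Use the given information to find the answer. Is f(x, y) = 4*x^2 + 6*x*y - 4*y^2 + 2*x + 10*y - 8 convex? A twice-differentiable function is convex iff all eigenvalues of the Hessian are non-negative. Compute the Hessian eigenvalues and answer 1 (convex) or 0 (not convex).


The Hessian of f(x,y) = 4*x^2 + 6*x*y - 4*y^2 + 2*x + 10*y - 8 is:
H = [[8, 6], [6, -8]]
Trace = 8 - 8 = 0
Determinant = 8*-8 - (6)^2 = -100
Discriminant = (0)^2 - 4*-100 = 400.0
Eigenvalues: lambda_1 = -10.0, lambda_2 = 10.0
The function is not convex.

0


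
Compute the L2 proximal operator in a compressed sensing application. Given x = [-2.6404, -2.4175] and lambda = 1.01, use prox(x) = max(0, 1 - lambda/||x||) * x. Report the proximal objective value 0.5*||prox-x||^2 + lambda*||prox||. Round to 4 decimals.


Step 1: Compute ||x||.
||x|| = 3.5799
Step 2: Compute scaling factor.
scale = max(0, 1 - 1.01/3.5799) = 0.7179
Step 3: prox(x) = [-1.8955, -1.7355]
||prox(x)|| = 2.5699
Step 4: Proximal objective.
0.5*||prox-x||^2 = 0.5101
lambda*||prox|| = 2.5956
Total = 3.1057


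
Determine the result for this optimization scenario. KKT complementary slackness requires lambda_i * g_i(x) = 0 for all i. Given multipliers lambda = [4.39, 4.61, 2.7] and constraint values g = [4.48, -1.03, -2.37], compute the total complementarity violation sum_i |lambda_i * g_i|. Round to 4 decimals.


KKT complementary slackness check:
lambda_1 * g_1 = 4.39 * 4.48 = 19.6672
lambda_2 * g_2 = 4.61 * -1.03 = -4.7483
lambda_3 * g_3 = 2.7 * -2.37 = -6.399
Total violation = 19.6672 + 4.7483 + 6.399 = 30.8145


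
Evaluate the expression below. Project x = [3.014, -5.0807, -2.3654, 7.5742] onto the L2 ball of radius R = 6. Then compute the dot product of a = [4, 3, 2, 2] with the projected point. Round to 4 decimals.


Step 1: Compute ||x|| (intermediates to 6 decimals).
||x|| = sqrt(3.014^2 + (-5.0807)^2 + (-2.3654)^2 + 7.5742^2) = 9.892489
Step 2: Project.
Since ||x|| > R, scale = R/||x|| = 6/9.892489 = 0.606521, proj(x) = scale * x
proj(x) = [1.828054, -3.081551, -1.434665, 4.593911]
Step 3: Dot product.
a^T * proj(x) = 4*1.828054 + 3*(-3.081551) + 2*(-1.434665) + 2*4.593911 = 4.3861


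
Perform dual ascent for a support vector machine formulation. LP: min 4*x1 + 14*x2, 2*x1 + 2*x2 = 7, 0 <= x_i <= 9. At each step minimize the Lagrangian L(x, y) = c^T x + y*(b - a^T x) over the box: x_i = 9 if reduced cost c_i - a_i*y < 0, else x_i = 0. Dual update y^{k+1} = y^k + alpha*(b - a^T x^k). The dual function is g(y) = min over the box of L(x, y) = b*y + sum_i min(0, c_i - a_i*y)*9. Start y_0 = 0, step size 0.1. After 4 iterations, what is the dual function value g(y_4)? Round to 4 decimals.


Dual ascent for LP: min 4*x1 + 14*x2, 2*x1 + 2*x2 = 7, 0 <= x_i <= 9
Step 1: y^k = 0.0, reduced costs: (4.0, 14.0)
  x^k = (0.0, 0.0), subgradient = b - a^T x = 7.0
  y^{k+1} = 0.0 + 0.1*7.0 = 0.7
Step 2: y^k = 0.7, reduced costs: (2.6, 12.6)
  x^k = (0.0, 0.0), subgradient = b - a^T x = 7.0
  y^{k+1} = 0.7 + 0.1*7.0 = 1.4
Step 3: y^k = 1.4, reduced costs: (1.2, 11.2)
  x^k = (0.0, 0.0), subgradient = b - a^T x = 7.0
  y^{k+1} = 1.4 + 0.1*7.0 = 2.1
Step 4: y^k = 2.1, reduced costs: (-0.2, 9.8)
  x^k = (9.0, 0.0), subgradient = b - a^T x = -11.0
  y^{k+1} = 2.1 + 0.1*-11.0 = 1.0
Dual objective at y_4 = 1.0: reduced costs (2.0, 12.0), box minimizer x = (0.0, 0.0)
g(y_4) = b*y + (c1 - a1*y)*x1 + (c2 - a2*y)*x2 = 7*1.0 + 2.0*0.0 + 12.0*0.0 = 7.0 + 0.0 + 0.0 = 7.0


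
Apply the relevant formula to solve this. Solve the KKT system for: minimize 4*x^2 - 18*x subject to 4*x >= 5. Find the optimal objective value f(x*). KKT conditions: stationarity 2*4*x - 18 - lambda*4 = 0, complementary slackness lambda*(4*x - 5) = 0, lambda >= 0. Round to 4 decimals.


Step 1: Try lambda = 0 (constraint inactive).
Stationarity: 2*4*x - 18 = 0
x* = 18/(2*4) = 2.25
Check constraint: 4*2.25 = 9.0 >= 5 -- satisfied.
Step 2: Compute optimal value.
f(x*) = 4*2.25^2 - 18*2.25 = -20.25


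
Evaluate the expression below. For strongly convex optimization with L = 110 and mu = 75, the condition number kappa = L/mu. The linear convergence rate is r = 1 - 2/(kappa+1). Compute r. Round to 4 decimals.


Step 1: Compute the condition number.
kappa = L/mu = 110/75 = 1.4667
Step 2: Compute the convergence rate.
r = 1 - 2/(kappa + 1) = 1 - 2*mu/(L + mu) = (L - mu)/(L + mu) = 35/185 = 0.1892


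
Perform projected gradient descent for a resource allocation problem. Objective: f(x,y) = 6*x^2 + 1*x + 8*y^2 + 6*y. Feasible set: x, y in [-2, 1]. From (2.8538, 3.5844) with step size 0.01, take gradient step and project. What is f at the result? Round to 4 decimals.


Step 1: Compute gradient at (2.8538, 3.5844).
grad_x = 2*6*2.8538 + 1 = 35.2456
grad_y = 2*8*3.5844 + 6 = 63.3504
Step 2: Gradient step.
x_raw = 2.8538 - 0.01*35.2456 = 2.5013
y_raw = 3.5844 - 0.01*63.3504 = 2.9509
Step 3: Project onto [-2, 1].
x_proj = clip(2.5013) = 1.0
y_proj = clip(2.9509) = 1.0
Step 4: Evaluate f.
f(1.0, 1.0) = 21.0


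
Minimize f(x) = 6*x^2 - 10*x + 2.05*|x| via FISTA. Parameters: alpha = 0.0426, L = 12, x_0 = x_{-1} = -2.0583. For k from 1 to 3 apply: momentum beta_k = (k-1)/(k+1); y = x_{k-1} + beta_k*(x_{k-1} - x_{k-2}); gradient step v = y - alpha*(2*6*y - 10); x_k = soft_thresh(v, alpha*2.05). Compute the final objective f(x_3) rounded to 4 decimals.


FISTA on f(x) = 6*x^2 - 10*x + 2.05*|x|
L = 12, alpha = 0.0426
Iteration 1: beta = 0.0, y = -2.0583 + 0.0*(-2.0583 + 2.0583) = -2.0583
  grad(y) = -34.6996, v = y - alpha*grad = -0.5801
  prox(v) = soft_thresh(-0.5801, 0.0873) = -0.4928
Iteration 2: beta = 0.3333, y = -0.4928 + 0.3333*(-0.4928 + 2.0583) = 0.0291
  grad(y) = -9.6511, v = y - alpha*grad = 0.4402
  prox(v) = soft_thresh(0.4402, 0.0873) = 0.3529
Iteration 3: beta = 0.5, y = 0.3529 + 0.5*(0.3529 + 0.4928) = 0.7757
  grad(y) = -0.6915, v = y - alpha*grad = 0.8052
  prox(v) = soft_thresh(0.8052, 0.0873) = 0.7178
f(x_3) = 6*0.7178^2 - 10*0.7178 + 2.05*|0.7178| = -2.6151


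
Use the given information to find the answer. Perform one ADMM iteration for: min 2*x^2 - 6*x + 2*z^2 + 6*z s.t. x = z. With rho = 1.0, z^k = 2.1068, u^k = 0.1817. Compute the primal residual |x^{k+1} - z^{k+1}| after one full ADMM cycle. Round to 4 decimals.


ADMM iteration with rho = 1.0, z^k = 2.1068, u^k = 0.1817
Step 1: x-update.
Minimize 2*x^2 - 6*x + (1.0/2)*(x - 2.1068 + 0.1817)^2
FOC: (2*2 + 1.0)*x = 6 + 1.0*(2.1068 - 0.1817)
x^{k+1} = 1.585
Step 2: z-update.
Minimize 2*z^2 + 6*z + (1.0/2)*(1.585 - z + 0.1817)^2
FOC: (2*2 + 1.0)*z = -6 + 1.0*(1.585 + 0.1817)
z^{k+1} = -0.8467
Step 3: u-update.
u^{k+1} = 0.1817 + 1.585 + 0.8467 = 2.6134
Step 4: Primal residual = |1.585 + 0.8467| = 2.4317


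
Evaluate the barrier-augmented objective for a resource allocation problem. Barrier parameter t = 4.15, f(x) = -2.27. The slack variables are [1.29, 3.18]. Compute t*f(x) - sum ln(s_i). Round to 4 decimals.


Step 1: Compute log-barrier.
ln values: [0.2546, 1.1569]
phi = -(0.2546 + 1.1569) = -1.4115
Step 2: Compute augmented objective.
t*f(x) = 4.15*-2.27 = -9.4205
Total = -9.4205 - 1.4115 = -10.832


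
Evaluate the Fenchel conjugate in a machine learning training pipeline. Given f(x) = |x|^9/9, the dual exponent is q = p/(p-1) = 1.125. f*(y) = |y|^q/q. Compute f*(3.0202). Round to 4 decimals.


The conjugate exponent q satisfies 1/p + 1/q = 1.
p = 9, so q = 9/(9 - 1) = 1.125
|y|^q = 3.0202^1.125 = 3.4677
f*(3.0202) = 3.4677 / 1.125 = 3.0824


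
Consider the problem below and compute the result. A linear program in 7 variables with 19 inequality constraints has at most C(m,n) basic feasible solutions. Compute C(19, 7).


Each vertex corresponds to some choice of n active constraints out of m, so the number of vertices is at most C(m, n) = m! / (n!(m-n)!).
m = 19, n = 7
Numerator: 19 * 18 * 17 * 16 * 15 * 14 * 13
Denominator: 7! = 5040
C(19, 7) = 50388


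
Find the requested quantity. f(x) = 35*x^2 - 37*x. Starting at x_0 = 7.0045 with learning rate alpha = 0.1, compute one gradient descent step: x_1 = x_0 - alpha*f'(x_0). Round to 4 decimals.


We compute the gradient at x_0 and apply the update.
f'(x) = 70*x - 37
f'(7.0045) = 70*7.0045 - 37 = 453.315
x_1 = 7.0045 - 0.1*453.315 = -38.327


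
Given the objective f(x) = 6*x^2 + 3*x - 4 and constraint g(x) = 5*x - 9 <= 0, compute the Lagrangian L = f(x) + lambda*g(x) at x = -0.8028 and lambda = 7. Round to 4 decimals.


Step 1: Evaluate f(x).
f(-0.8028) = 6*(-0.8028)^2 + 3*(-0.8028) - 4 = -2.5415
Step 2: Evaluate g(x).
g(-0.8028) = 5*-0.8028 - 9 = -13.014
Step 3: Compute Lagrangian.
L = -2.5415 + 7*-13.014 = -93.6395


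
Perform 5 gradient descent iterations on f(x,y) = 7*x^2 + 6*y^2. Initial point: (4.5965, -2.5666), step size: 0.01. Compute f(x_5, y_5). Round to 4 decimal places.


Gradient descent on f(x,y) = 7*x^2 + 6*y^2.
Starting point: (4.5965, -2.5666), alpha = 0.01
Step 1: grad_x = 2*7*4.5965 = 64.351, grad_y = 2*6*-2.5666 = -30.7992
  x_1 = 4.5965 - 0.01*64.351 = 3.953
  y_1 = -2.5666 - 0.01*-30.7992 = -2.2586
Step 2: grad_x = 2*7*3.953 = 55.3419, grad_y = 2*6*-2.2586 = -27.1033
  x_2 = 3.953 - 0.01*55.3419 = 3.3996
  y_2 = -2.2586 - 0.01*-27.1033 = -1.9876
Step 3: grad_x = 2*7*3.3996 = 47.594, grad_y = 2*6*-1.9876 = -23.8509
  x_3 = 3.3996 - 0.01*47.594 = 2.9236
  y_3 = -1.9876 - 0.01*-23.8509 = -1.7491
Step 4: grad_x = 2*7*2.9236 = 40.9308, grad_y = 2*6*-1.7491 = -20.9888
  x_4 = 2.9236 - 0.01*40.9308 = 2.5143
  y_4 = -1.7491 - 0.01*-20.9888 = -1.5392
Step 5: grad_x = 2*7*2.5143 = 35.2005, grad_y = 2*6*-1.5392 = -18.4701
  x_5 = 2.5143 - 0.01*35.2005 = 2.1623
  y_5 = -1.5392 - 0.01*-18.4701 = -1.3545
f(2.1623, -1.3545) = 7*2.1623^2 + 6*(-1.3545)^2 = 43.737


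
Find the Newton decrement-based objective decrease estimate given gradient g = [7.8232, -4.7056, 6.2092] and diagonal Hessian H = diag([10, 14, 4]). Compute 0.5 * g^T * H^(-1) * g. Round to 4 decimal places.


Step 1: H is diagonal, so H^(-1) * g = [0.7823, -0.3361, 1.5523].
Step 2: g^T H^(-1) g = sum_i g_i^2 / H_ii
  = (7.8232)^2/10 + (-4.7056)^2/14 + (6.2092)^2/4
  = 6.1202 + 1.5816 + 9.6385 = 17.3404
Step 3: Objective decrease = 0.5 * g^T H^(-1) g = 8.6702


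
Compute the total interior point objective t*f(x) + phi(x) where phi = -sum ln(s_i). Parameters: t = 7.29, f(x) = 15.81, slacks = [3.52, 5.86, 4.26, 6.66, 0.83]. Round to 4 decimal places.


Step 1: Compute log-barrier.
ln values: [1.2585, 1.7681, 1.4493, 1.8961, -0.1863]
phi = -(1.2585 + 1.7681 + 1.4493 + 1.8961 - 0.1863) = -6.1857
Step 2: Compute augmented objective.
t*f(x) = 7.29*15.81 = 115.2549
Total = 115.2549 - 6.1857 = 109.0692


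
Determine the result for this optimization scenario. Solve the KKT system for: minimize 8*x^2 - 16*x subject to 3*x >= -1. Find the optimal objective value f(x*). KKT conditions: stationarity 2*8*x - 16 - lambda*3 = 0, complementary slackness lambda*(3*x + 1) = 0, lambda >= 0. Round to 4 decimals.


Step 1: Try lambda = 0 (constraint inactive).
Stationarity: 2*8*x - 16 = 0
x* = 16/(2*8) = 1.0
Check constraint: 3*1.0 = 3.0 >= -1 -- satisfied.
Step 2: Compute optimal value.
f(x*) = 8*1.0^2 - 16*1.0 = -8.0


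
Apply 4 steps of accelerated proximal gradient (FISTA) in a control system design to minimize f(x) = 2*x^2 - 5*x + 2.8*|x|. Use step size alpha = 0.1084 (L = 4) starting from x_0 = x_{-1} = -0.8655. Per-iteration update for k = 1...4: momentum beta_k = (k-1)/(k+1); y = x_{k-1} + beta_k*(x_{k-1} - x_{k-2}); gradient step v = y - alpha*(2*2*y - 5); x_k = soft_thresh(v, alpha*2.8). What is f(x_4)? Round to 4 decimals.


FISTA on f(x) = 2*x^2 - 5*x + 2.8*|x|
L = 4, alpha = 0.1084
Iteration 1: beta = 0.0, y = -0.8655 + 0.0*(-0.8655 + 0.8655) = -0.8655
  grad(y) = -8.462, v = y - alpha*grad = 0.0518
  prox(v) = soft_thresh(0.0518, 0.3035) = 0.0
Iteration 2: beta = 0.3333, y = 0.0 + 0.3333*(0.0 + 0.8655) = 0.2885
  grad(y) = -3.846, v = y - alpha*grad = 0.7054
  prox(v) = soft_thresh(0.7054, 0.3035) = 0.4019
Iteration 3: beta = 0.5, y = 0.4019 + 0.5*(0.4019 - 0.0) = 0.6028
  grad(y) = -2.5887, v = y - alpha*grad = 0.8834
  prox(v) = soft_thresh(0.8834, 0.3035) = 0.5799
Iteration 4: beta = 0.6, y = 0.5799 + 0.6*(0.5799 - 0.4019) = 0.6867
  grad(y) = -2.253, v = y - alpha*grad = 0.931
  prox(v) = soft_thresh(0.931, 0.3035) = 0.6275
f(x_4) = 2*0.6275^2 - 5*0.6275 + 2.8*|0.6275| = -0.593


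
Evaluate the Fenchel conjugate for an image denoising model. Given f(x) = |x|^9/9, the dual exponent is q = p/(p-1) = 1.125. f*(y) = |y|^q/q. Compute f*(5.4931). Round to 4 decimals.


The conjugate exponent q satisfies 1/p + 1/q = 1.
p = 9, so q = 9/(9 - 1) = 1.125
|y|^q = 5.4931^1.125 = 6.7966
f*(5.4931) = 6.7966 / 1.125 = 6.0415


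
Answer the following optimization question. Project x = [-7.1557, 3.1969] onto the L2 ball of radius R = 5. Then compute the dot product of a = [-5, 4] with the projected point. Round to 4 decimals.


Step 1: Compute ||x|| (intermediates to 6 decimals).
||x|| = sqrt((-7.1557)^2 + 3.1969^2) = 7.83736
Step 2: Project.
Since ||x|| > R, scale = R/||x|| = 5/7.83736 = 0.63797, proj(x) = scale * x
proj(x) = [-4.565122, 2.039526]
Step 3: Dot product.
a^T * proj(x) = -5*(-4.565122) + 4*2.039526 = 30.9837


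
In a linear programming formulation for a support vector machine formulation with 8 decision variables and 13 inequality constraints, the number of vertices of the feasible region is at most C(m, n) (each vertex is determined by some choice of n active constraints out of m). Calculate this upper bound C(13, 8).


Each vertex corresponds to some choice of n active constraints out of m, so the number of vertices is at most C(m, n) = m! / (n!(m-n)!).
m = 13, n = 8
Numerator: 13 * 12 * 11 * 10 * 9 * 8 * 7 * 6
Denominator: 8! = 40320
C(13, 8) = 1287


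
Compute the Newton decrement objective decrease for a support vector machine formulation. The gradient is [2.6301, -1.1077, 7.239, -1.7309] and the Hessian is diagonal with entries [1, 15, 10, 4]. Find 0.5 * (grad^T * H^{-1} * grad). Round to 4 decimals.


Step 1: H is diagonal, so H^(-1) * g = [2.6301, -0.0738, 0.7239, -0.4327].
Step 2: g^T H^(-1) g = sum_i g_i^2 / H_ii
  = (2.6301)^2/1 + (-1.1077)^2/15 + (7.239)^2/10 + (-1.7309)^2/4
  = 6.9174 + 0.0818 + 5.2403 + 0.749 = 12.9885
Step 3: Objective decrease = 0.5 * g^T H^(-1) g = 6.4943


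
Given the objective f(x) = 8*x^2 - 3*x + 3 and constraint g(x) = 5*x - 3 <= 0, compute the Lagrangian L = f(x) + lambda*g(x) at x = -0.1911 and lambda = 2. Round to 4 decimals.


Step 1: Evaluate f(x).
f(-0.1911) = 8*(-0.1911)^2 - 3*(-0.1911) + 3 = 3.8655
Step 2: Evaluate g(x).
g(-0.1911) = 5*-0.1911 - 3 = -3.9555
Step 3: Compute Lagrangian.
L = 3.8655 + 2*-3.9555 = -4.0455


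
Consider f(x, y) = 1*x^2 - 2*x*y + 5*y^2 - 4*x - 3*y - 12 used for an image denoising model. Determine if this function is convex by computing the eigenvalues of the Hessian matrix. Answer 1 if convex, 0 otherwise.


The Hessian of f(x,y) = 1*x^2 - 2*x*y + 5*y^2 - 4*x - 3*y - 12 is:
H = [[2, -2], [-2, 10]]
Trace = 2 + 10 = 12
Determinant = 2*10 - (-2)^2 = 16
Discriminant = (12)^2 - 4*16 = 80.0
Eigenvalues: lambda_1 = 1.5279, lambda_2 = 10.4721
The function is convex.

1


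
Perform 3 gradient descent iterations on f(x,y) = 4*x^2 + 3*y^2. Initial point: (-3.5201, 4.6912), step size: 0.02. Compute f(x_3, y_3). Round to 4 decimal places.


Gradient descent on f(x,y) = 4*x^2 + 3*y^2.
Starting point: (-3.5201, 4.6912), alpha = 0.02
Step 1: grad_x = 2*4*-3.5201 = -28.1608, grad_y = 2*3*4.6912 = 28.1472
  x_1 = -3.5201 - 0.02*-28.1608 = -2.9569
  y_1 = 4.6912 - 0.02*28.1472 = 4.1283
Step 2: grad_x = 2*4*-2.9569 = -23.6551, grad_y = 2*3*4.1283 = 24.7695
  x_2 = -2.9569 - 0.02*-23.6551 = -2.4838
  y_2 = 4.1283 - 0.02*24.7695 = 3.6329
Step 3: grad_x = 2*4*-2.4838 = -19.8703, grad_y = 2*3*3.6329 = 21.7972
  x_3 = -2.4838 - 0.02*-19.8703 = -2.0864
  y_3 = 3.6329 - 0.02*21.7972 = 3.1969
f(-2.0864, 3.1969) = 4*(-2.0864)^2 + 3*3.1969^2 = 48.0728


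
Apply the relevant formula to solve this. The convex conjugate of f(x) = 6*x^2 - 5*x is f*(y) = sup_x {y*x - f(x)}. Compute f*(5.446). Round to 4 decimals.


f*(y) = sup_x {y*x - a*x^2 - b*x} = sup_x {(y-b)*x - a*x^2}
FOC: (y - b) - 2a*x = 0 => x* = (y - b)/(2a)
x* = (5.446 + 5)/(2*6) = 0.8705
f*(5.446) = (y-b)^2/(4a) = (5.446 + 5)^2/(4*6)
= 109.1189/24 = 4.5466


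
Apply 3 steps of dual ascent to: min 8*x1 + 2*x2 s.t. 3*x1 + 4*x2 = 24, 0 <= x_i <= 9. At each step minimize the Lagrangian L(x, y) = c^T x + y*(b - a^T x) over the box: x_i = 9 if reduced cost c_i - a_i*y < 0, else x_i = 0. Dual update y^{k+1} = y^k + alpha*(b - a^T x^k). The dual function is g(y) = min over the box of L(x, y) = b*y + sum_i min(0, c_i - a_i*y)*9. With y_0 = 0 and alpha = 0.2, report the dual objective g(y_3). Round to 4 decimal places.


Dual ascent for LP: min 8*x1 + 2*x2, 3*x1 + 4*x2 = 24, 0 <= x_i <= 9
Step 1: y^k = 0.0, reduced costs: (8.0, 2.0)
  x^k = (0.0, 0.0), subgradient = b - a^T x = 24.0
  y^{k+1} = 0.0 + 0.2*24.0 = 4.8
Step 2: y^k = 4.8, reduced costs: (-6.4, -17.2)
  x^k = (9.0, 9.0), subgradient = b - a^T x = -39.0
  y^{k+1} = 4.8 + 0.2*-39.0 = -3.0
Step 3: y^k = -3.0, reduced costs: (17.0, 14.0)
  x^k = (0.0, 0.0), subgradient = b - a^T x = 24.0
  y^{k+1} = -3.0 + 0.2*24.0 = 1.8
Dual objective at y_3 = 1.8: reduced costs (2.6, -5.2), box minimizer x = (0.0, 9.0)
g(y_3) = b*y + (c1 - a1*y)*x1 + (c2 - a2*y)*x2 = 24*1.8 + 2.6*0.0 + (-5.2)*9.0 = 43.2 + 0.0 - 46.8 = -3.6


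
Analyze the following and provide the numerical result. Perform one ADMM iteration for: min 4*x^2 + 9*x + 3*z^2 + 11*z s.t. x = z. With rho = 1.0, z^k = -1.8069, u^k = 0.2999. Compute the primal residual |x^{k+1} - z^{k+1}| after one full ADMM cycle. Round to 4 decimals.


ADMM iteration with rho = 1.0, z^k = -1.8069, u^k = 0.2999
Step 1: x-update.
Minimize 4*x^2 + 9*x + (1.0/2)*(x + 1.8069 + 0.2999)^2
FOC: (2*4 + 1.0)*x = -9 + 1.0*(-1.8069 - 0.2999)
x^{k+1} = -1.2341
Step 2: z-update.
Minimize 3*z^2 + 11*z + (1.0/2)*(-1.2341 - z + 0.2999)^2
FOC: (2*3 + 1.0)*z = -11 + 1.0*(-1.2341 + 0.2999)
z^{k+1} = -1.7049
Step 3: u-update.
u^{k+1} = 0.2999 - 1.2341 + 1.7049 = 0.7707
Step 4: Primal residual = |-1.2341 + 1.7049| = 0.4708


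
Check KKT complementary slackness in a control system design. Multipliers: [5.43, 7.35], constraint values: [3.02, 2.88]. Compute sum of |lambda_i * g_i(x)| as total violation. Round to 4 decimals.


KKT complementary slackness check:
lambda_1 * g_1 = 5.43 * 3.02 = 16.3986
lambda_2 * g_2 = 7.35 * 2.88 = 21.168
Total violation = 16.3986 + 21.168 = 37.5666


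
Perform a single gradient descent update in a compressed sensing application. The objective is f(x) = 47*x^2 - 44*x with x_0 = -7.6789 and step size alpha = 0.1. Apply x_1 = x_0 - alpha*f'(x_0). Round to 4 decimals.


We compute the gradient at x_0 and apply the update.
f'(x) = 94*x - 44
f'(-7.6789) = 94*-7.6789 - 44 = -765.8166
x_1 = -7.6789 - 0.1*-765.8166 = 68.9028


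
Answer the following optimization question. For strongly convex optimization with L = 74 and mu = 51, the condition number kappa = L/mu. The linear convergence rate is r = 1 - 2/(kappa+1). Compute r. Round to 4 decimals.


Step 1: Compute the condition number.
kappa = L/mu = 74/51 = 1.451
Step 2: Compute the convergence rate.
r = 1 - 2/(kappa + 1) = 1 - 2*mu/(L + mu) = (L - mu)/(L + mu) = 23/125 = 0.184


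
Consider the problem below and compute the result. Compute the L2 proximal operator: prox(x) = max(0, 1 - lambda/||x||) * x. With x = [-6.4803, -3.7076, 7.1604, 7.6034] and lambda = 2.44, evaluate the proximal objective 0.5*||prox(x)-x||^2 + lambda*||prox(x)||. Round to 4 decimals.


Step 1: Compute ||x||.
||x|| = 12.8384
Step 2: Compute scaling factor.
scale = max(0, 1 - 2.44/12.8384) = 0.8099
Step 3: prox(x) = [-5.2487, -3.003, 5.7995, 6.1583]
||prox(x)|| = 10.3984
Step 4: Proximal objective.
0.5*||prox-x||^2 = 2.9768
lambda*||prox|| = 25.3721
Total = 28.3488


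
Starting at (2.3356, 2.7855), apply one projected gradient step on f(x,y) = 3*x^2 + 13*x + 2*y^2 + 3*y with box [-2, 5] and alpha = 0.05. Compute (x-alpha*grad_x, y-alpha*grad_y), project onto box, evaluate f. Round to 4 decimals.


Step 1: Compute gradient at (2.3356, 2.7855).
grad_x = 2*3*2.3356 + 13 = 27.0136
grad_y = 2*2*2.7855 + 3 = 14.142
Step 2: Gradient step.
x_raw = 2.3356 - 0.05*27.0136 = 0.9849
y_raw = 2.7855 - 0.05*14.142 = 2.0784
Step 3: Project onto [-2, 5].
x_proj = clip(0.9849) = 0.9849
y_proj = clip(2.0784) = 2.0784
Step 4: Evaluate f.
f(0.9849, 2.0784) = 30.5889


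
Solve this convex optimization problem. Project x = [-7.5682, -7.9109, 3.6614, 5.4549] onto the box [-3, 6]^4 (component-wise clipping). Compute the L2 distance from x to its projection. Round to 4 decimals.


Project each component onto [-3, 6].
clip(-7.5682) = -3.0, clip(-7.9109) = -3.0, clip(3.6614) = 3.6614, clip(5.4549) = 5.4549
Projection = [-3.0, -3.0, 3.6614, 5.4549]
Squared diffs: [20.8685, 24.1169, 0.0, 0.0]
Distance = sqrt(44.9854) = 6.7071


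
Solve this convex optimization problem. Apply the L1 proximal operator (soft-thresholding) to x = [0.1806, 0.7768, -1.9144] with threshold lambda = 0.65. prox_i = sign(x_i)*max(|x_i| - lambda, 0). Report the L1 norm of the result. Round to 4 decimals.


Soft-thresholding with lambda = 0.65:
prox(0.1806) = sign(0.1806)*max(|0.1806| - 0.65, 0) = 0.0
prox(0.7768) = sign(0.7768)*max(|0.7768| - 0.65, 0) = 0.1268
prox(-1.9144) = sign(-1.9144)*max(|-1.9144| - 0.65, 0) = -1.2644
prox(x) = [0.0, 0.1268, -1.2644]
||prox(x)||_1 = 0.0 + 0.1268 + 1.2644 = 1.3912


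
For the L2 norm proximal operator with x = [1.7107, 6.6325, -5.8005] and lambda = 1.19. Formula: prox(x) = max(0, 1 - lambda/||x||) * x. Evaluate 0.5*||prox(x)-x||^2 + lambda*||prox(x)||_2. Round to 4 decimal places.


Step 1: Compute ||x||.
||x|| = 8.9757
Step 2: Compute scaling factor.
scale = max(0, 1 - 1.19/8.9757) = 0.8674
Step 3: prox(x) = [1.4839, 5.7532, -5.0315]
||prox(x)|| = 7.7857
Step 4: Proximal objective.
0.5*||prox-x||^2 = 0.7081
lambda*||prox|| = 9.265
Total = 9.973


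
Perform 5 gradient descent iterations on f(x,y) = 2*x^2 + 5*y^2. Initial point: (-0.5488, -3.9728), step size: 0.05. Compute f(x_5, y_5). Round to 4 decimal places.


Gradient descent on f(x,y) = 2*x^2 + 5*y^2.
Starting point: (-0.5488, -3.9728), alpha = 0.05
Step 1: grad_x = 2*2*-0.5488 = -2.1952, grad_y = 2*5*-3.9728 = -39.728
  x_1 = -0.5488 - 0.05*-2.1952 = -0.439
  y_1 = -3.9728 - 0.05*-39.728 = -1.9864
Step 2: grad_x = 2*2*-0.439 = -1.7562, grad_y = 2*5*-1.9864 = -19.864
  x_2 = -0.439 - 0.05*-1.7562 = -0.3512
  y_2 = -1.9864 - 0.05*-19.864 = -0.9932
Step 3: grad_x = 2*2*-0.3512 = -1.4049, grad_y = 2*5*-0.9932 = -9.932
  x_3 = -0.3512 - 0.05*-1.4049 = -0.281
  y_3 = -0.9932 - 0.05*-9.932 = -0.4966
Step 4: grad_x = 2*2*-0.281 = -1.1239, grad_y = 2*5*-0.4966 = -4.966
  x_4 = -0.281 - 0.05*-1.1239 = -0.2248
  y_4 = -0.4966 - 0.05*-4.966 = -0.2483
Step 5: grad_x = 2*2*-0.2248 = -0.8992, grad_y = 2*5*-0.2483 = -2.483
  x_5 = -0.2248 - 0.05*-0.8992 = -0.1798
  y_5 = -0.2483 - 0.05*-2.483 = -0.1242
f(-0.1798, -0.1242) = 2*(-0.1798)^2 + 5*(-0.1242)^2 = 0.1417


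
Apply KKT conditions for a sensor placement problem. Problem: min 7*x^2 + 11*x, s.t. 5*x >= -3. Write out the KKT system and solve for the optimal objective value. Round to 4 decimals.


Step 1: Try lambda = 0 (constraint inactive).
x_unc = -11/(2*7) = -0.7857
Check: 5*-0.7857 = -3.9285 < -3 -- violated!
Step 2: Constraint must be active: 5*x = -3
x* = -3/5 = -0.6
lambda = (2*7*(-0.6) + 11)/5 = 0.52
Step 3: Compute optimal value.
f(x*) = 7*(-0.6)^2 + 11*(-0.6) = -4.08


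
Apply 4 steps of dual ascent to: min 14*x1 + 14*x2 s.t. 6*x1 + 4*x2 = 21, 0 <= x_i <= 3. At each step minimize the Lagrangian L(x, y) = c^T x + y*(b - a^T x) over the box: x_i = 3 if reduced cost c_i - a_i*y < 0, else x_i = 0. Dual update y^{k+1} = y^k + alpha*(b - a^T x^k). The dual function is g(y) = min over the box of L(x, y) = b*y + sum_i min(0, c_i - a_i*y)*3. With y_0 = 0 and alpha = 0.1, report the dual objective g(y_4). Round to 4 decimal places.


Dual ascent for LP: min 14*x1 + 14*x2, 6*x1 + 4*x2 = 21, 0 <= x_i <= 3
Step 1: y^k = 0.0, reduced costs: (14.0, 14.0)
  x^k = (0.0, 0.0), subgradient = b - a^T x = 21.0
  y^{k+1} = 0.0 + 0.1*21.0 = 2.1
Step 2: y^k = 2.1, reduced costs: (1.4, 5.6)
  x^k = (0.0, 0.0), subgradient = b - a^T x = 21.0
  y^{k+1} = 2.1 + 0.1*21.0 = 4.2
Step 3: y^k = 4.2, reduced costs: (-11.2, -2.8)
  x^k = (3.0, 3.0), subgradient = b - a^T x = -9.0
  y^{k+1} = 4.2 + 0.1*-9.0 = 3.3
Step 4: y^k = 3.3, reduced costs: (-5.8, 0.8)
  x^k = (3.0, 0.0), subgradient = b - a^T x = 3.0
  y^{k+1} = 3.3 + 0.1*3.0 = 3.6
Dual objective at y_4 = 3.6: reduced costs (-7.6, -0.4), box minimizer x = (3.0, 3.0)
g(y_4) = b*y + (c1 - a1*y)*x1 + (c2 - a2*y)*x2 = 21*3.6 + (-7.6)*3.0 + (-0.4)*3.0 = 75.6 - 22.8 - 1.2 = 51.6
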